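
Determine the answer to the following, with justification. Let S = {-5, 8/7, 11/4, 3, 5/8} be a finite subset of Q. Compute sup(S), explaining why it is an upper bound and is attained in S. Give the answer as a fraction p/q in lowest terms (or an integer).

S is finite, so sup(S) = max(S).
Sorted decreasing:
3, 11/4, 8/7, 5/8, -5
The extremum is 3.
For every x in S, x <= 3. And 3 is in S, so it is attained.
Therefore sup(S) = 3.

3


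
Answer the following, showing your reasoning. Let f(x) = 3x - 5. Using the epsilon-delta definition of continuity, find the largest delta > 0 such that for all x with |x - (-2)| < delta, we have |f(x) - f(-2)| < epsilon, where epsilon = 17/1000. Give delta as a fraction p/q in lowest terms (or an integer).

We compute f(-2) = 3*(-2) - 5 = -11.
|f(x) - f(-2)| = |3x - 5 - (-11)| = |3(x - (-2))| = 3|x - (-2)|.
We need 3|x - (-2)| < 17/1000, i.e. |x - (-2)| < 17/1000 / 3 = 17/3000.
So any delta <= 17/3000 works. Conversely, if delta > 17/3000, then x = -2 + 17/3000 satisfies |x - (-2)| = 17/3000 < delta but |f(x) - f(-2)| = 3 * 17/3000 = 17/1000, which is not < 17/1000; so no larger delta works.
Hence the largest such delta is 17/3000.

17/3000


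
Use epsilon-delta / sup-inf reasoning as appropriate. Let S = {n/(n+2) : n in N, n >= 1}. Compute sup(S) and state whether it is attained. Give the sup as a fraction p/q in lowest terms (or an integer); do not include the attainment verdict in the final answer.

Analysis:
- Values: 1/3, 1/2, 3/5, 2/3, ... strictly increasing.
- Minimum is 1/3 (n=1); inf = 1/3 (attained).
- n/(n+2) = 1 - 2/(n+2) -> 1 from below as n -> infinity, and never equals 1.
- So sup = 1 (not attained).
Conclusion: sup(S) = 1, not attained in S.

1


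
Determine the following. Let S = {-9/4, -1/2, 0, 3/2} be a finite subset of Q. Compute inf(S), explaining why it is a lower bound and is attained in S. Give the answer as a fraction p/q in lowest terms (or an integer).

S is finite, so inf(S) = min(S).
Sorted increasing:
-9/4, -1/2, 0, 3/2
The extremum is -9/4.
For every x in S, x >= -9/4. And -9/4 is in S, so it is attained.
Therefore inf(S) = -9/4.

-9/4


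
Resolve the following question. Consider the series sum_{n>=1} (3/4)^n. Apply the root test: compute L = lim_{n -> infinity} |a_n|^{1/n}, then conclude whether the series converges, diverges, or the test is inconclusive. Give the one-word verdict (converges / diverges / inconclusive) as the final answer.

Let a_n denote the general term. Form |a_n|^(1/n) and simplify:
|a_n|^(1/n) = 3/4
Take the limit as n -> infinity: L = 3/4.
Since L = 3/4 < 1, the root test implies convergence.

converges


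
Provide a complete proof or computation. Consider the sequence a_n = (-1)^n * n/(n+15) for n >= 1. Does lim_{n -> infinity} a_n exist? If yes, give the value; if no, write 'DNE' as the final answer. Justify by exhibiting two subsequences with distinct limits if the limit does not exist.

Examine the behaviour of a_n along subsequences.
a_{2k} = 2k/(2k+15) -> 1. a_{2k+1} = -(2k+1)/(2k+16) -> -1.
Since these two subsequential limits are 1 and -1, distinct, the full sequence cannot converge (a convergent sequence has all subsequences tending to the same limit). So lim a_n does not exist.

DNE


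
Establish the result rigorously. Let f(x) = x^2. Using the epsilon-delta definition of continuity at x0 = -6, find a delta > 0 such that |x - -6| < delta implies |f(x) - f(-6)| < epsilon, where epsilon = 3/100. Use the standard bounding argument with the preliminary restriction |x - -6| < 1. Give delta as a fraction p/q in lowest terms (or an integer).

Factor: |x^2 - (-6)^2| = |x - -6| * |x + -6|.
Impose |x - -6| < 1 first. Then |x + -6| = |(x - -6) + 2*(-6)| <= |x - -6| + 2*|-6| < 1 + 12 = 13.
So |x^2 - (-6)^2| < delta * 13.
We need delta * 13 <= 3/100, i.e. delta <= 3/100/13 = 3/1300.
Since 3/1300 < 1, this is tighter than 1; take delta = 3/1300.
So delta = 3/1300 works.

3/1300


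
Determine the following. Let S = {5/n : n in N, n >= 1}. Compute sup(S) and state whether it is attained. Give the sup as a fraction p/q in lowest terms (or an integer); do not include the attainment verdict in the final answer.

Analysis:
- Values: 5, 5/2, 5/3, 5/4, ... strictly decreasing.
- The maximum is 5 (n=1); sup = 5 (attained).
- The set is bounded below by 0; 5/n -> 0 so 0 is the greatest lower bound.
- 0 is not in the set, so inf = 0 is not attained.
Conclusion: sup(S) = 5, attained in S.

5


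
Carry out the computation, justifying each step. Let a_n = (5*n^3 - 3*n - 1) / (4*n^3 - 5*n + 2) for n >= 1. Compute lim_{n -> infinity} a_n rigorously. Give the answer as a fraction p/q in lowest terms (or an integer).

Divide numerator and denominator by n^3, the highest power:
numerator / n^3 = 5 - 3/n^2 - 1/n^3
denominator / n^3 = 4 - 5/n^2 + 2/n^3
As n -> infinity, all terms of the form c/n^k (k >= 1) tend to 0.
So numerator / n^3 -> 5 and denominator / n^3 -> 4.
Therefore lim a_n = 5/4.

5/4


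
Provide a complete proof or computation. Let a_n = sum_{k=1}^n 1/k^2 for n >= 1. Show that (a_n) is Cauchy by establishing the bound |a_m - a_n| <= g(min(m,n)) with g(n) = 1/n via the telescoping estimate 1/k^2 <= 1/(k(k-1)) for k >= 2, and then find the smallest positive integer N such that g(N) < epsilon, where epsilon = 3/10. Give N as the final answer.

For m > n >= 1: |a_m - a_n| = sum_{k=n+1}^m 1/k^2.
Use 1/k^2 <= 1/(k(k-1)) = 1/(k-1) - 1/k for k >= 2:
sum_{k=n+1}^m 1/k^2 <= sum_{k=n+1}^m (1/(k-1) - 1/k) = 1/n - 1/m <= 1/n.
By symmetry the same bound holds with n,m swapped, so |a_m - a_n| <= 1/min(m,n) = g(min(m,n)). Since g(n) -> 0, (a_n) is Cauchy.
Now solve g(N) < 3/10: 1/N < 3/10 <=> N > 1/(3/10) = 10/3.
The smallest integer strictly greater than 10/3 is N = 4.
Check: g(4) = 1/4 < 3/10; g(3) = 1/3 >= 3/10. So N = 4.

4


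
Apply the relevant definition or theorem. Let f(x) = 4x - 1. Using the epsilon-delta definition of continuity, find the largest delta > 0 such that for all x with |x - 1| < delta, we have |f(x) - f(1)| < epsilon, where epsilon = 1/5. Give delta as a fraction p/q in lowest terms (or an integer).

We compute f(1) = 4*(1) - 1 = 3.
|f(x) - f(1)| = |4x - 1 - (3)| = |4(x - 1)| = 4|x - 1|.
We need 4|x - 1| < 1/5, i.e. |x - 1| < 1/5 / 4 = 1/20.
So any delta <= 1/20 works. Conversely, if delta > 1/20, then x = 1 + 1/20 satisfies |x - 1| = 1/20 < delta but |f(x) - f(1)| = 4 * 1/20 = 1/5, which is not < 1/5; so no larger delta works.
Hence the largest such delta is 1/20.

1/20


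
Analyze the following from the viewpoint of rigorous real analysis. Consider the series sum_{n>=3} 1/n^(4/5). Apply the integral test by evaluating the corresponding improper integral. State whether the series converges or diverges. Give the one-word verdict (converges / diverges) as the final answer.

Let f(x) = x^(-4/5). Then f is positive, continuous, and decreasing on [3, infinity), so the integral test applies.
Compute the improper integral int_{3}^infinity f(x) dx:
  antiderivative F(x) = 5*x^(1/5).
  As x -> infinity, F(x) -> infinity (since p = 4/5 < 1).
  So the integral diverges. By the integral test, the series diverges.

diverges


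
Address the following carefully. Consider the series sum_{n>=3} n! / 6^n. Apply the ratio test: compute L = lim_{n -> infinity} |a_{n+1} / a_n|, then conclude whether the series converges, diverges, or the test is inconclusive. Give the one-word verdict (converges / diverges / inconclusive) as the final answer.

Let a_n denote the general term. Form the ratio a_{n+1}/a_n and simplify:
a_{n+1}/a_n = n/6 + 1/6
Take the limit as n -> infinity: L = infinity.
Since L = infinity > 1 (or L = infinity), the ratio test implies the series diverges.

diverges


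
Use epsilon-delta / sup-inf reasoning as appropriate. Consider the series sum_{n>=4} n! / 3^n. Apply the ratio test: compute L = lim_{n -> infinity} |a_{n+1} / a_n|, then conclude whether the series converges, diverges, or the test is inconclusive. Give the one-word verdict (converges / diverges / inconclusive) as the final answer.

Let a_n denote the general term. Form the ratio a_{n+1}/a_n and simplify:
a_{n+1}/a_n = n/3 + 1/3
Take the limit as n -> infinity: L = infinity.
Since L = infinity > 1 (or L = infinity), the ratio test implies the series diverges.

diverges


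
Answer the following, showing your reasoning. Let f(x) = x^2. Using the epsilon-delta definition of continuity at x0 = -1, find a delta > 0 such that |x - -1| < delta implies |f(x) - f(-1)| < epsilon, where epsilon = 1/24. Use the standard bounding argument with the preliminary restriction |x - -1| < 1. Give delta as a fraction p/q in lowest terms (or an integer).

Factor: |x^2 - (-1)^2| = |x - -1| * |x + -1|.
Impose |x - -1| < 1 first. Then |x + -1| = |(x - -1) + 2*(-1)| <= |x - -1| + 2*|-1| < 1 + 2 = 3.
So |x^2 - (-1)^2| < delta * 3.
We need delta * 3 <= 1/24, i.e. delta <= 1/24/3 = 1/72.
Since 1/72 < 1, this is tighter than 1; take delta = 1/72.
So delta = 1/72 works.

1/72


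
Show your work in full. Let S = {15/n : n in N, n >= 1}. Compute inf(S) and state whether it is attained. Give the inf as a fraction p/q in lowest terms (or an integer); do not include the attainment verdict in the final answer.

Analysis:
- Values: 15, 15/2, 5, 15/4, ... strictly decreasing.
- The maximum is 15 (n=1); sup = 15 (attained).
- The set is bounded below by 0; 15/n -> 0 so 0 is the greatest lower bound.
- 0 is not in the set, so inf = 0 is not attained.
Conclusion: inf(S) = 0, not attained in S.

0


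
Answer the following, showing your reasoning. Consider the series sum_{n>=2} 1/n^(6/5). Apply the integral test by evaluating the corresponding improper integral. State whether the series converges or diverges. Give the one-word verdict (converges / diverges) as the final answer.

Let f(x) = x^(-6/5). Then f is positive, continuous, and decreasing on [2, infinity), so the integral test applies.
Compute the improper integral int_{2}^infinity f(x) dx:
  antiderivative F(x) = -5/x^(1/5).
  As x -> infinity, F(x) -> 0 (since p = 6/5 > 1).
  So int = F(infinity) - F(2) = 0 - (-5*2^(4/5)/2) = 5*2^(4/5)/2.
  Finite, so by the integral test, the series converges.

converges


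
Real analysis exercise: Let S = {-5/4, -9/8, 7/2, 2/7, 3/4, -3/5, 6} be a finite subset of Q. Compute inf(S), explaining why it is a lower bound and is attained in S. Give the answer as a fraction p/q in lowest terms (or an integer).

S is finite, so inf(S) = min(S).
Sorted increasing:
-5/4, -9/8, -3/5, 2/7, 3/4, 7/2, 6
The extremum is -5/4.
For every x in S, x >= -5/4. And -5/4 is in S, so it is attained.
Therefore inf(S) = -5/4.

-5/4


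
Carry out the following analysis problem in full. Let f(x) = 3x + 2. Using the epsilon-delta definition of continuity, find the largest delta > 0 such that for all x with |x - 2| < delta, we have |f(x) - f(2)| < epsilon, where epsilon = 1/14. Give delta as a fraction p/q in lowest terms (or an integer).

We compute f(2) = 3*(2) + 2 = 8.
|f(x) - f(2)| = |3x + 2 - (8)| = |3(x - 2)| = 3|x - 2|.
We need 3|x - 2| < 1/14, i.e. |x - 2| < 1/14 / 3 = 1/42.
So any delta <= 1/42 works. Conversely, if delta > 1/42, then x = 2 + 1/42 satisfies |x - 2| = 1/42 < delta but |f(x) - f(2)| = 3 * 1/42 = 1/14, which is not < 1/14; so no larger delta works.
Hence the largest such delta is 1/42.

1/42


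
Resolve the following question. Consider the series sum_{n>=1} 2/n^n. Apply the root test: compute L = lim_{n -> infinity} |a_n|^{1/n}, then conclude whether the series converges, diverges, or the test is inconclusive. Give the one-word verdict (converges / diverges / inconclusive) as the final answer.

Let a_n denote the general term. Form |a_n|^(1/n) and simplify:
|a_n|^(1/n) = 2^(1/n)/n
Take the limit as n -> infinity: L = 0.
Since L = 0 < 1, the root test implies convergence.

converges


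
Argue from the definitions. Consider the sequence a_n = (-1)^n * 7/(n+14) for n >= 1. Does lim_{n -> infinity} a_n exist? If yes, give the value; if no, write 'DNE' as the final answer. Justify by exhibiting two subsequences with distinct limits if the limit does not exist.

Examine the behaviour of a_n along subsequences.
Even-n subsequence a_{2k} = 7/(2k+14) -> 0. Odd-n subsequence a_{2k+1} = -7/(2k+15) -> 0. Both tend to 0, which suggests the limit is 0; verify directly.
|a_n - 0| = 7/(n+14) < 7/n for every n >= 1.
Given epsilon > 0, choose a positive integer N > 7/epsilon. Then for all n >= N, |a_n| < 7/n <= 7/N < epsilon.
So by the definition of the limit, lim a_n exists and equals 0.

0


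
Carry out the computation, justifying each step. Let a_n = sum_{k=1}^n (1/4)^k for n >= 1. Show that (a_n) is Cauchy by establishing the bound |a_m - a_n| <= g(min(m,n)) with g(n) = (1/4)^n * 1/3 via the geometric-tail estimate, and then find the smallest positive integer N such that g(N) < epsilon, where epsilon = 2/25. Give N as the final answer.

For m > n >= 1: |a_m - a_n| = sum_{k=n+1}^m (1/4)^k < sum_{k=n+1}^infinity (1/4)^k = (1/4)^(n+1) / (1 - 1/4) = (1/4)^n * (1/4) * (4/3) = (1/4)^n * 1/3.
So g(n) = (1/4)^n / 3. Since g(n) -> 0, (a_n) is Cauchy.
Now solve g(N) < 2/25: (1/4)^N / 3 < 2/25 <=> 4^N > 1 / (3 * 2/25) = 25/6.
Check powers of 4: 4^1 = 4 <= 25/6, 4^2 = 16 > 25/6.
So the smallest such N is 2. Check: g(2) = 1/(3 * 16) = 1/48 < 2/25.

2


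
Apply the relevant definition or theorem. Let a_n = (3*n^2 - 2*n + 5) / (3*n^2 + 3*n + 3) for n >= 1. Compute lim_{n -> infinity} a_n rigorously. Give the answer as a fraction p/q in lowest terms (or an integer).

Divide numerator and denominator by n^2, the highest power:
numerator / n^2 = 3 - 2/n + 5/n^2
denominator / n^2 = 3 + 3/n + 3/n^2
As n -> infinity, all terms of the form c/n^k (k >= 1) tend to 0.
So numerator / n^2 -> 3 and denominator / n^2 -> 3.
Therefore lim a_n = 1.

1


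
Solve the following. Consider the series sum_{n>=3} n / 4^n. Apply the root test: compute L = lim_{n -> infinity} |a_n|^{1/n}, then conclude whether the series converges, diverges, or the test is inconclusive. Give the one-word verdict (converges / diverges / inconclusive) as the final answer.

Let a_n denote the general term. Form |a_n|^(1/n) and simplify:
|a_n|^(1/n) = n^(1/n)/4
Take the limit as n -> infinity: L = 1/4.
Since L = 1/4 < 1, the root test implies convergence.

converges


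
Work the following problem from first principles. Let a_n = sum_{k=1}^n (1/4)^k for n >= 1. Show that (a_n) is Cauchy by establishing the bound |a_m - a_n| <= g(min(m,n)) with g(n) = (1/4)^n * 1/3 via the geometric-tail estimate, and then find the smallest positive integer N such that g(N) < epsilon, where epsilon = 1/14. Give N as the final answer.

For m > n >= 1: |a_m - a_n| = sum_{k=n+1}^m (1/4)^k < sum_{k=n+1}^infinity (1/4)^k = (1/4)^(n+1) / (1 - 1/4) = (1/4)^n * (1/4) * (4/3) = (1/4)^n * 1/3.
So g(n) = (1/4)^n / 3. Since g(n) -> 0, (a_n) is Cauchy.
Now solve g(N) < 1/14: (1/4)^N / 3 < 1/14 <=> 4^N > 1 / (3 * 1/14) = 14/3.
Check powers of 4: 4^1 = 4 <= 14/3, 4^2 = 16 > 14/3.
So the smallest such N is 2. Check: g(2) = 1/(3 * 16) = 1/48 < 1/14.

2


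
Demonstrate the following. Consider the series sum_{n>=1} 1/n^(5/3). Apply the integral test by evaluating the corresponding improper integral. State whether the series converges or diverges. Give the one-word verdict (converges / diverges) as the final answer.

Let f(x) = x^(-5/3). Then f is positive, continuous, and decreasing on [1, infinity), so the integral test applies.
Compute the improper integral int_{1}^infinity f(x) dx:
  antiderivative F(x) = -3/(2*x^(2/3)).
  As x -> infinity, F(x) -> 0 (since p = 5/3 > 1).
  So int = F(infinity) - F(1) = 0 - (-3/2) = 3/2.
  Finite, so by the integral test, the series converges.

converges


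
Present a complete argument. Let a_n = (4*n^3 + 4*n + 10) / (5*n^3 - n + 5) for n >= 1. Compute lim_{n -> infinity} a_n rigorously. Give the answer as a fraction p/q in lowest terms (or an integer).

Divide numerator and denominator by n^3, the highest power:
numerator / n^3 = 4 + 4/n^2 + 10/n^3
denominator / n^3 = 5 - 1/n^2 + 5/n^3
As n -> infinity, all terms of the form c/n^k (k >= 1) tend to 0.
So numerator / n^3 -> 4 and denominator / n^3 -> 5.
Therefore lim a_n = 4/5.

4/5


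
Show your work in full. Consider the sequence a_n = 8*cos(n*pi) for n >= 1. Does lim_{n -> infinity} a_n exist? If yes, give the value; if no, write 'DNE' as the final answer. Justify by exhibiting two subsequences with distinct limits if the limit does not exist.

Examine the behaviour of a_n along subsequences.
cos(n*pi) = (-1)^n, so a_n = 8*(-1)^n. a_{2k} = 8 -> 8. a_{2k+1} = -8 -> -8.
Since these two subsequential limits are 8 and -8, distinct, the full sequence cannot converge (a convergent sequence has all subsequences tending to the same limit). So lim a_n does not exist.

DNE


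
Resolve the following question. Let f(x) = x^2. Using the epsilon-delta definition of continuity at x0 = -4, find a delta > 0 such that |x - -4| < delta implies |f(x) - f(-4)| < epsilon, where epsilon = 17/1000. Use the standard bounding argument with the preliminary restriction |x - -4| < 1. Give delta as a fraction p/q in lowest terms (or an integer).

Factor: |x^2 - (-4)^2| = |x - -4| * |x + -4|.
Impose |x - -4| < 1 first. Then |x + -4| = |(x - -4) + 2*(-4)| <= |x - -4| + 2*|-4| < 1 + 8 = 9.
So |x^2 - (-4)^2| < delta * 9.
We need delta * 9 <= 17/1000, i.e. delta <= 17/1000/9 = 17/9000.
Since 17/9000 < 1, this is tighter than 1; take delta = 17/9000.
So delta = 17/9000 works.

17/9000


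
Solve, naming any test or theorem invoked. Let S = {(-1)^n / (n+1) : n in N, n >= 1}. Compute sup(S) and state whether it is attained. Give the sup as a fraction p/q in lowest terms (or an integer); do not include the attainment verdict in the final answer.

Analysis:
- Values: -1/2, 1/3, -1/4, 1/5, -1/6, ...
- Positive terms (even n): 1/(2+1), 1/(4+1), ... decreasing -> max = 1/3 (n=2).
- Negative terms (odd n): -1/(1+1), -1/(3+1), ... increasing -> min = -1/2 (n=1).
- So sup = 1/3 (attained at n=2); inf = -1/2 (attained at n=1).
Conclusion: sup(S) = 1/3, attained in S.

1/3


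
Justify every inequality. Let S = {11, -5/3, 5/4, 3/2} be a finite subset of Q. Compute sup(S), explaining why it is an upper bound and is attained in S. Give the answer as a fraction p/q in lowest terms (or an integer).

S is finite, so sup(S) = max(S).
Sorted decreasing:
11, 3/2, 5/4, -5/3
The extremum is 11.
For every x in S, x <= 11. And 11 is in S, so it is attained.
Therefore sup(S) = 11.

11


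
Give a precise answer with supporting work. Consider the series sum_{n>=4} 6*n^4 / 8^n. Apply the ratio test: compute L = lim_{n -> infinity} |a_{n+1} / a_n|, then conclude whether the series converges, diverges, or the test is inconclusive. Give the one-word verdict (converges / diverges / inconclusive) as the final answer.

Let a_n denote the general term. Form the ratio a_{n+1}/a_n and simplify:
a_{n+1}/a_n = (n + 1)^4/(8*n^4)
Take the limit as n -> infinity: L = 1/8.
Since L = 1/8 < 1, the ratio test implies the series converges.

converges


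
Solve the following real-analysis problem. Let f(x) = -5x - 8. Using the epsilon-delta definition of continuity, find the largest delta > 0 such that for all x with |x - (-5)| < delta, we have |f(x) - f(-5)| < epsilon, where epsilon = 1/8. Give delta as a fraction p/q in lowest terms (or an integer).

We compute f(-5) = -5*(-5) - 8 = 17.
|f(x) - f(-5)| = |-5x - 8 - (17)| = |-5(x - (-5))| = 5|x - (-5)|.
We need 5|x - (-5)| < 1/8, i.e. |x - (-5)| < 1/8 / 5 = 1/40.
So any delta <= 1/40 works. Conversely, if delta > 1/40, then x = -5 + 1/40 satisfies |x - (-5)| = 1/40 < delta but |f(x) - f(-5)| = 5 * 1/40 = 1/8, which is not < 1/8; so no larger delta works.
Hence the largest such delta is 1/40.

1/40


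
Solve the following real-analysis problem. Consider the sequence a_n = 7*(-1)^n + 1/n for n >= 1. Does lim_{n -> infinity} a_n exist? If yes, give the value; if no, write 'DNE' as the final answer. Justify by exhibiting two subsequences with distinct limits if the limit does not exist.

Examine the behaviour of a_n along subsequences.
a_{2k} = 7 + 1/(2k) -> 7. a_{2k+1} = -7 + 1/(2k+1) -> -7.
Since these two subsequential limits are 7 and -7, distinct, the full sequence cannot converge (a convergent sequence has all subsequences tending to the same limit). So lim a_n does not exist.

DNE


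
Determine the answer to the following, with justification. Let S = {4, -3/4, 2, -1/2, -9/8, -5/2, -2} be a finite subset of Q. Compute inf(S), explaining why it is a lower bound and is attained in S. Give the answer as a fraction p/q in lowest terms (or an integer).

S is finite, so inf(S) = min(S).
Sorted increasing:
-5/2, -2, -9/8, -3/4, -1/2, 2, 4
The extremum is -5/2.
For every x in S, x >= -5/2. And -5/2 is in S, so it is attained.
Therefore inf(S) = -5/2.

-5/2


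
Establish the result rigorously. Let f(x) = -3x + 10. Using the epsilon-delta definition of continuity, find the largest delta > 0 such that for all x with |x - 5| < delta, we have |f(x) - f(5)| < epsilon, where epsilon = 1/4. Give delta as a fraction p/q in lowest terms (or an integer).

We compute f(5) = -3*(5) + 10 = -5.
|f(x) - f(5)| = |-3x + 10 - (-5)| = |-3(x - 5)| = 3|x - 5|.
We need 3|x - 5| < 1/4, i.e. |x - 5| < 1/4 / 3 = 1/12.
So any delta <= 1/12 works. Conversely, if delta > 1/12, then x = 5 + 1/12 satisfies |x - 5| = 1/12 < delta but |f(x) - f(5)| = 3 * 1/12 = 1/4, which is not < 1/4; so no larger delta works.
Hence the largest such delta is 1/12.

1/12


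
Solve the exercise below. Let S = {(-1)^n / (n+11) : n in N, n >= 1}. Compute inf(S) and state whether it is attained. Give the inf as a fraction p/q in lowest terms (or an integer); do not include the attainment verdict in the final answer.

Analysis:
- Values: -1/12, 1/13, -1/14, 1/15, -1/16, ...
- Positive terms (even n): 1/(2+11), 1/(4+11), ... decreasing -> max = 1/13 (n=2).
- Negative terms (odd n): -1/(1+11), -1/(3+11), ... increasing -> min = -1/12 (n=1).
- So sup = 1/13 (attained at n=2); inf = -1/12 (attained at n=1).
Conclusion: inf(S) = -1/12, attained in S.

-1/12


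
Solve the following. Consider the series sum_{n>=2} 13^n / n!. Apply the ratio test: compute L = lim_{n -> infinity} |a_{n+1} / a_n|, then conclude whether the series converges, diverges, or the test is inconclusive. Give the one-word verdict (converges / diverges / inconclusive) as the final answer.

Let a_n denote the general term. Form the ratio a_{n+1}/a_n and simplify:
a_{n+1}/a_n = 13/(n + 1)
Take the limit as n -> infinity: L = 0.
Since L = 0 < 1, the ratio test implies the series converges.

converges


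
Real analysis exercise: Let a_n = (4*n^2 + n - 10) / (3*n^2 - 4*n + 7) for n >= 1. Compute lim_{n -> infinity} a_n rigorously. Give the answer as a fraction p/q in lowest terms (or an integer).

Divide numerator and denominator by n^2, the highest power:
numerator / n^2 = 4 + 1/n - 10/n^2
denominator / n^2 = 3 - 4/n + 7/n^2
As n -> infinity, all terms of the form c/n^k (k >= 1) tend to 0.
So numerator / n^2 -> 4 and denominator / n^2 -> 3.
Therefore lim a_n = 4/3.

4/3


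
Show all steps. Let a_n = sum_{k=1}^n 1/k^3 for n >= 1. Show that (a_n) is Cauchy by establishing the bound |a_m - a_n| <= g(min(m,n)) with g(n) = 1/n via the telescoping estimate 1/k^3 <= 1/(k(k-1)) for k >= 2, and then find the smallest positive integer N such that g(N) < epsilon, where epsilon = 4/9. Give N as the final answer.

For m > n >= 1: |a_m - a_n| = sum_{k=n+1}^m 1/k^3.
Use 1/k^3 <= 1/(k(k-1)) = 1/(k-1) - 1/k for k >= 2 (which holds since k^3 >= k^2 >= k(k-1) for k >= 2):
sum_{k=n+1}^m 1/k^3 <= sum_{k=n+1}^m (1/(k-1) - 1/k) = 1/n - 1/m <= 1/n.
By symmetry the same bound holds with n,m swapped, so |a_m - a_n| <= 1/min(m,n) = g(min(m,n)). Since g(n) -> 0, (a_n) is Cauchy.
Now solve g(N) < 4/9: 1/N < 4/9 <=> N > 1/(4/9) = 9/4.
The smallest integer strictly greater than 9/4 is N = 3.
Check: g(3) = 1/3 < 4/9; g(2) = 1/2 >= 4/9. So N = 3.

3


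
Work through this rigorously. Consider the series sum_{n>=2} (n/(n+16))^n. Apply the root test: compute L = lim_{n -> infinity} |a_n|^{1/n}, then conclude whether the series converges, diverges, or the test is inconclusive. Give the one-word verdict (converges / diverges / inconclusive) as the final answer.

Let a_n denote the general term. Form |a_n|^(1/n) and simplify:
|a_n|^(1/n) = n/(n + 16)
Take the limit as n -> infinity: L = 1.
Since L = 1, the root test is inconclusive. (In fact a_n = (n/(n+16))^n -> e^(-16) != 0, so the nth-term test shows divergence; but the root test itself gives no conclusion.)

inconclusive


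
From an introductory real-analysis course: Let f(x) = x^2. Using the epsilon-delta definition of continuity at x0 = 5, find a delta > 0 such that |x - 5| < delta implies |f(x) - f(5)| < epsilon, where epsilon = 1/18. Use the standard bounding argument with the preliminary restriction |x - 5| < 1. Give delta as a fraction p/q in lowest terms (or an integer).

Factor: |x^2 - (5)^2| = |x - 5| * |x + 5|.
Impose |x - 5| < 1 first. Then |x + 5| = |(x - 5) + 2*(5)| <= |x - 5| + 2*|5| < 1 + 10 = 11.
So |x^2 - (5)^2| < delta * 11.
We need delta * 11 <= 1/18, i.e. delta <= 1/18/11 = 1/198.
Since 1/198 < 1, this is tighter than 1; take delta = 1/198.
So delta = 1/198 works.

1/198


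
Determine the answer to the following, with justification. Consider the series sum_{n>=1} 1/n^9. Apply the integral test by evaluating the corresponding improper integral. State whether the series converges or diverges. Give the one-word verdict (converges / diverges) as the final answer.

Let f(x) = x^(-9). Then f is positive, continuous, and decreasing on [1, infinity), so the integral test applies.
Compute the improper integral int_{1}^infinity f(x) dx:
  antiderivative F(x) = -1/(8*x^8).
  As x -> infinity, F(x) -> 0 (since p = 9 > 1).
  So int = F(infinity) - F(1) = 0 - (-1/8) = 1/8.
  Finite, so by the integral test, the series converges.

converges


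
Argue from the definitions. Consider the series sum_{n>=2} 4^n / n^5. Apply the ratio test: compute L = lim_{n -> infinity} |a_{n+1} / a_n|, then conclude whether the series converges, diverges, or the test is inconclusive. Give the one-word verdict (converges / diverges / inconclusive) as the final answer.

Let a_n denote the general term. Form the ratio a_{n+1}/a_n and simplify:
a_{n+1}/a_n = 4*n^5/(n + 1)^5
Take the limit as n -> infinity: L = 4.
Since L = 4 > 1 (or L = infinity), the ratio test implies the series diverges.

diverges


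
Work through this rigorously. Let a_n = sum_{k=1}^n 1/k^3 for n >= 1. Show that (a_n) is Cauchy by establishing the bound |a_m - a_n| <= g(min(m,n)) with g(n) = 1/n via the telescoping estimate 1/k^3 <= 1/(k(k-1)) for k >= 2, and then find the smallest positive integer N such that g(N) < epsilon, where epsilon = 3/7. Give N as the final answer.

For m > n >= 1: |a_m - a_n| = sum_{k=n+1}^m 1/k^3.
Use 1/k^3 <= 1/(k(k-1)) = 1/(k-1) - 1/k for k >= 2 (which holds since k^3 >= k^2 >= k(k-1) for k >= 2):
sum_{k=n+1}^m 1/k^3 <= sum_{k=n+1}^m (1/(k-1) - 1/k) = 1/n - 1/m <= 1/n.
By symmetry the same bound holds with n,m swapped, so |a_m - a_n| <= 1/min(m,n) = g(min(m,n)). Since g(n) -> 0, (a_n) is Cauchy.
Now solve g(N) < 3/7: 1/N < 3/7 <=> N > 1/(3/7) = 7/3.
The smallest integer strictly greater than 7/3 is N = 3.
Check: g(3) = 1/3 < 3/7; g(2) = 1/2 >= 3/7. So N = 3.

3


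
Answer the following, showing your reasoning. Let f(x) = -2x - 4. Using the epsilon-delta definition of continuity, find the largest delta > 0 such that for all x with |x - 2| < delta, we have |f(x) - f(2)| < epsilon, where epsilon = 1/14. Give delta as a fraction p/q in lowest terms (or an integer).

We compute f(2) = -2*(2) - 4 = -8.
|f(x) - f(2)| = |-2x - 4 - (-8)| = |-2(x - 2)| = 2|x - 2|.
We need 2|x - 2| < 1/14, i.e. |x - 2| < 1/14 / 2 = 1/28.
So any delta <= 1/28 works. Conversely, if delta > 1/28, then x = 2 + 1/28 satisfies |x - 2| = 1/28 < delta but |f(x) - f(2)| = 2 * 1/28 = 1/14, which is not < 1/14; so no larger delta works.
Hence the largest such delta is 1/28.

1/28


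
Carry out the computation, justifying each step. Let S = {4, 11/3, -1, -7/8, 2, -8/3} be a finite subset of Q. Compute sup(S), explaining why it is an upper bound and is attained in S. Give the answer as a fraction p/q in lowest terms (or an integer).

S is finite, so sup(S) = max(S).
Sorted decreasing:
4, 11/3, 2, -7/8, -1, -8/3
The extremum is 4.
For every x in S, x <= 4. And 4 is in S, so it is attained.
Therefore sup(S) = 4.

4


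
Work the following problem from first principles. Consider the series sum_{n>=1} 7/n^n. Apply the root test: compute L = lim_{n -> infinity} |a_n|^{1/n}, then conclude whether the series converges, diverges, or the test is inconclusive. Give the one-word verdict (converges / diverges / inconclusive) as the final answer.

Let a_n denote the general term. Form |a_n|^(1/n) and simplify:
|a_n|^(1/n) = 7^(1/n)/n
Take the limit as n -> infinity: L = 0.
Since L = 0 < 1, the root test implies convergence.

converges


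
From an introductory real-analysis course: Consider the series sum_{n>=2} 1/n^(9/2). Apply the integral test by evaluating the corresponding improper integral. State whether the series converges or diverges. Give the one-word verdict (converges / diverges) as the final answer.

Let f(x) = x^(-9/2). Then f is positive, continuous, and decreasing on [2, infinity), so the integral test applies.
Compute the improper integral int_{2}^infinity f(x) dx:
  antiderivative F(x) = -2/(7*x^(7/2)).
  As x -> infinity, F(x) -> 0 (since p = 9/2 > 1).
  So int = F(infinity) - F(2) = 0 - (-sqrt(2)/56) = sqrt(2)/56.
  Finite, so by the integral test, the series converges.

converges


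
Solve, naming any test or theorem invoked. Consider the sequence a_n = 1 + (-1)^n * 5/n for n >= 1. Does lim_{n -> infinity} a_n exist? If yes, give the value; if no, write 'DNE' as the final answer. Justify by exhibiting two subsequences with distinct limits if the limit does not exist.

Examine the behaviour of a_n along subsequences.
Even-n subsequence a_{2k} = 1 + 5/(2k) -> 1. Odd-n subsequence a_{2k+1} = 1 - 5/(2k+1) -> 1. Both tend to 1, which suggests the limit is 1; verify directly.
|a_n - 1| = |(-1)^n * 5/n| = 5/n for every n >= 1.
Given epsilon > 0, choose a positive integer N > 5/epsilon. Then for all n >= N, |a_n - 1| = 5/n <= 5/N < epsilon.
So by the definition of the limit, lim a_n exists and equals 1.

1


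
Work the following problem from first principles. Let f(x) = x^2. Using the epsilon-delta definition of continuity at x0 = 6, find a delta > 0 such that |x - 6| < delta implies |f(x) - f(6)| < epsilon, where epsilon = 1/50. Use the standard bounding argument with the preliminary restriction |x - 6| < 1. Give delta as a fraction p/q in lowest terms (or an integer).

Factor: |x^2 - (6)^2| = |x - 6| * |x + 6|.
Impose |x - 6| < 1 first. Then |x + 6| = |(x - 6) + 2*(6)| <= |x - 6| + 2*|6| < 1 + 12 = 13.
So |x^2 - (6)^2| < delta * 13.
We need delta * 13 <= 1/50, i.e. delta <= 1/50/13 = 1/650.
Since 1/650 < 1, this is tighter than 1; take delta = 1/650.
So delta = 1/650 works.

1/650


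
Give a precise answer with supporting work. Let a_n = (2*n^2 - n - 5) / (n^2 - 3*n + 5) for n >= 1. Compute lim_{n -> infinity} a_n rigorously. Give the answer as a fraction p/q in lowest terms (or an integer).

Divide numerator and denominator by n^2, the highest power:
numerator / n^2 = 2 - 1/n - 5/n^2
denominator / n^2 = 1 - 3/n + 5/n^2
As n -> infinity, all terms of the form c/n^k (k >= 1) tend to 0.
So numerator / n^2 -> 2 and denominator / n^2 -> 1.
Therefore lim a_n = 2.

2


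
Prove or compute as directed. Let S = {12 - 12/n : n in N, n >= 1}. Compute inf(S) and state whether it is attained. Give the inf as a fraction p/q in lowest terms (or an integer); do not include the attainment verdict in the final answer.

Analysis:
- Values: 0, 6, 8, 9, ... strictly increasing.
- Minimum is 0 (n=1); inf = 0 (attained).
- 12 - 12/n -> 12 from below; sup = 12, not attained.
Conclusion: inf(S) = 0, attained in S.

0


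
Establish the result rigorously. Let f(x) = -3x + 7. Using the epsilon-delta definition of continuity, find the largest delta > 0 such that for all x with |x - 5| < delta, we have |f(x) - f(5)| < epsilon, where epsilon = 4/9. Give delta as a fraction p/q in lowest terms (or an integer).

We compute f(5) = -3*(5) + 7 = -8.
|f(x) - f(5)| = |-3x + 7 - (-8)| = |-3(x - 5)| = 3|x - 5|.
We need 3|x - 5| < 4/9, i.e. |x - 5| < 4/9 / 3 = 4/27.
So any delta <= 4/27 works. Conversely, if delta > 4/27, then x = 5 + 4/27 satisfies |x - 5| = 4/27 < delta but |f(x) - f(5)| = 3 * 4/27 = 4/9, which is not < 4/9; so no larger delta works.
Hence the largest such delta is 4/27.

4/27


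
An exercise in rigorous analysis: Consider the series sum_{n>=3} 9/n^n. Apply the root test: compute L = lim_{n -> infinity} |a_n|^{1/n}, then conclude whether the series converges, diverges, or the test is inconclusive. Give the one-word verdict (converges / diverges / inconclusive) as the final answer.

Let a_n denote the general term. Form |a_n|^(1/n) and simplify:
|a_n|^(1/n) = 3^(2/n)/n
Take the limit as n -> infinity: L = 0.
Since L = 0 < 1, the root test implies convergence.

converges


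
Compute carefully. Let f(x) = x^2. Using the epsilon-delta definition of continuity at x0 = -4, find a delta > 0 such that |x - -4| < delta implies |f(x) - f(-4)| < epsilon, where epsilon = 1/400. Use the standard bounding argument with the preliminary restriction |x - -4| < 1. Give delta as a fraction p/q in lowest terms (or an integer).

Factor: |x^2 - (-4)^2| = |x - -4| * |x + -4|.
Impose |x - -4| < 1 first. Then |x + -4| = |(x - -4) + 2*(-4)| <= |x - -4| + 2*|-4| < 1 + 8 = 9.
So |x^2 - (-4)^2| < delta * 9.
We need delta * 9 <= 1/400, i.e. delta <= 1/400/9 = 1/3600.
Since 1/3600 < 1, this is tighter than 1; take delta = 1/3600.
So delta = 1/3600 works.

1/3600


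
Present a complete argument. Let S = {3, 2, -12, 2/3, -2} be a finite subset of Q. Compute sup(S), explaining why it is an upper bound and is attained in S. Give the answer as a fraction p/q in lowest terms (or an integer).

S is finite, so sup(S) = max(S).
Sorted decreasing:
3, 2, 2/3, -2, -12
The extremum is 3.
For every x in S, x <= 3. And 3 is in S, so it is attained.
Therefore sup(S) = 3.

3


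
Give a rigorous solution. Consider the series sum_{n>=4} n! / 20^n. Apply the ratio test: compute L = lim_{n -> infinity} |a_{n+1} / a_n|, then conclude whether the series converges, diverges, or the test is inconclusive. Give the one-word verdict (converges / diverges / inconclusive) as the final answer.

Let a_n denote the general term. Form the ratio a_{n+1}/a_n and simplify:
a_{n+1}/a_n = n/20 + 1/20
Take the limit as n -> infinity: L = infinity.
Since L = infinity > 1 (or L = infinity), the ratio test implies the series diverges.

diverges


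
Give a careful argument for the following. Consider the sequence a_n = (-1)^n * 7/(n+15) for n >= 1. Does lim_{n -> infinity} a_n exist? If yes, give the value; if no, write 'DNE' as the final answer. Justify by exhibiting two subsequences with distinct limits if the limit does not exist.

Examine the behaviour of a_n along subsequences.
Even-n subsequence a_{2k} = 7/(2k+15) -> 0. Odd-n subsequence a_{2k+1} = -7/(2k+16) -> 0. Both tend to 0, which suggests the limit is 0; verify directly.
|a_n - 0| = 7/(n+15) < 7/n for every n >= 1.
Given epsilon > 0, choose a positive integer N > 7/epsilon. Then for all n >= N, |a_n| < 7/n <= 7/N < epsilon.
So by the definition of the limit, lim a_n exists and equals 0.

0


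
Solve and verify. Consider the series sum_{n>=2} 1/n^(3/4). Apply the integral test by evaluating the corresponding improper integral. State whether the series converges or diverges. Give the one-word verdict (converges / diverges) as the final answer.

Let f(x) = x^(-3/4). Then f is positive, continuous, and decreasing on [2, infinity), so the integral test applies.
Compute the improper integral int_{2}^infinity f(x) dx:
  antiderivative F(x) = 4*x^(1/4).
  As x -> infinity, F(x) -> infinity (since p = 3/4 < 1).
  So the integral diverges. By the integral test, the series diverges.

diverges


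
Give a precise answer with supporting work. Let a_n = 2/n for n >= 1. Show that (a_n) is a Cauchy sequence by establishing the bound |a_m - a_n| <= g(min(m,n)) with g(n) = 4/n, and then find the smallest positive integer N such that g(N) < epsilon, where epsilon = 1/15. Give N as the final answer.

For any m, n >= 1, by the triangle inequality:
|a_m - a_n| = |2/m - 2/n| <= 2*1/m + 2*1/n <= 4/min(m,n).
So g(n) = 4/n bounds the Cauchy difference. Since g(n) -> 0, (a_n) is Cauchy.
Now solve g(N) < 1/15: 4/N < 1/15 <=> N > 4 / (1/15) = 60.
The smallest integer strictly greater than 60 is N = 61.
Check: g(61) = 4/61 = 4/61 < 1/15; g(60) = 1/15 >= 1/15. So N = 61.

61


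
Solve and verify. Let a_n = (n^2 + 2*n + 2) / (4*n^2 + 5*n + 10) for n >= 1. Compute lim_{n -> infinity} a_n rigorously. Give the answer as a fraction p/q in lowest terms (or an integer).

Divide numerator and denominator by n^2, the highest power:
numerator / n^2 = 1 + 2/n + 2/n^2
denominator / n^2 = 4 + 5/n + 10/n^2
As n -> infinity, all terms of the form c/n^k (k >= 1) tend to 0.
So numerator / n^2 -> 1 and denominator / n^2 -> 4.
Therefore lim a_n = 1/4.

1/4


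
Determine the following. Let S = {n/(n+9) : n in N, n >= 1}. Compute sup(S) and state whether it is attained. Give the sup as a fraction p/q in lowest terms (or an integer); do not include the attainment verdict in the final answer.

Analysis:
- Values: 1/10, 2/11, 1/4, 4/13, ... strictly increasing.
- Minimum is 1/10 (n=1); inf = 1/10 (attained).
- n/(n+9) = 1 - 9/(n+9) -> 1 from below as n -> infinity, and never equals 1.
- So sup = 1 (not attained).
Conclusion: sup(S) = 1, not attained in S.

1


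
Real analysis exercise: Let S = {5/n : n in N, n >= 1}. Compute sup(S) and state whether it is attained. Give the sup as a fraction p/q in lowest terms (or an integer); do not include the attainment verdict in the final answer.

Analysis:
- Values: 5, 5/2, 5/3, 5/4, ... strictly decreasing.
- The maximum is 5 (n=1); sup = 5 (attained).
- The set is bounded below by 0; 5/n -> 0 so 0 is the greatest lower bound.
- 0 is not in the set, so inf = 0 is not attained.
Conclusion: sup(S) = 5, attained in S.

5


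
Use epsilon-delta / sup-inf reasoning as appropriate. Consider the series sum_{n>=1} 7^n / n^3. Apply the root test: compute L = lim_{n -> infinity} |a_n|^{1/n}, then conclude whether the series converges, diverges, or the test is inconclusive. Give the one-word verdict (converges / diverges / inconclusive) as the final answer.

Let a_n denote the general term. Form |a_n|^(1/n) and simplify:
|a_n|^(1/n) = 7/n^(3/n)
Take the limit as n -> infinity: L = 7.
Since L = 7 > 1, the root test implies divergence.

diverges


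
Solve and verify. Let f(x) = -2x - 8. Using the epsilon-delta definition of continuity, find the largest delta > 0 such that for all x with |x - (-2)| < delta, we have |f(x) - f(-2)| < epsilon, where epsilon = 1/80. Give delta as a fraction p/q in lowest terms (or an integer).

We compute f(-2) = -2*(-2) - 8 = -4.
|f(x) - f(-2)| = |-2x - 8 - (-4)| = |-2(x - (-2))| = 2|x - (-2)|.
We need 2|x - (-2)| < 1/80, i.e. |x - (-2)| < 1/80 / 2 = 1/160.
So any delta <= 1/160 works. Conversely, if delta > 1/160, then x = -2 + 1/160 satisfies |x - (-2)| = 1/160 < delta but |f(x) - f(-2)| = 2 * 1/160 = 1/80, which is not < 1/80; so no larger delta works.
Hence the largest such delta is 1/160.

1/160


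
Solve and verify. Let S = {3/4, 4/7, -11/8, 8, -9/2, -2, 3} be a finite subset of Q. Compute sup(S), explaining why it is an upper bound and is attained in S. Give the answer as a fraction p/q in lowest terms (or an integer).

S is finite, so sup(S) = max(S).
Sorted decreasing:
8, 3, 3/4, 4/7, -11/8, -2, -9/2
The extremum is 8.
For every x in S, x <= 8. And 8 is in S, so it is attained.
Therefore sup(S) = 8.

8


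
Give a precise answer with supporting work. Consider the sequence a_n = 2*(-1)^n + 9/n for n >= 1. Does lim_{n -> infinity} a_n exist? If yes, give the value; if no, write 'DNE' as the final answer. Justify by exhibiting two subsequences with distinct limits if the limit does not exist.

Examine the behaviour of a_n along subsequences.
a_{2k} = 2 + 9/(2k) -> 2. a_{2k+1} = -2 + 9/(2k+1) -> -2.
Since these two subsequential limits are 2 and -2, distinct, the full sequence cannot converge (a convergent sequence has all subsequences tending to the same limit). So lim a_n does not exist.

DNE
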